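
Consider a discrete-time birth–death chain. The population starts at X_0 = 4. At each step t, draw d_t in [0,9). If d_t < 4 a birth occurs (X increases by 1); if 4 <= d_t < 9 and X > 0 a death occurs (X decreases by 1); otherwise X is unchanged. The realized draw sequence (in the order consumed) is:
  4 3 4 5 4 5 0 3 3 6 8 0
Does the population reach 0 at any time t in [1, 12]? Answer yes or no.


yes

t=0: X=4, d=4 → death, X_1=3
t=1: X=3, d=3 → birth, X_2=4
t=2: X=4, d=4 → death, X_3=3
t=3: X=3, d=5 → death, X_4=2
t=4: X=2, d=4 → death, X_5=1
t=5: X=1, d=5 → death, X_6=0
t=6: X=0, d=0 → birth, X_7=1
t=7: X=1, d=3 → birth, X_8=2
t=8: X=2, d=3 → birth, X_9=3
t=9: X=3, d=6 → death, X_10=2
t=10: X=2, d=8 → death, X_11=1
t=11: X=1, d=0 → birth, X_12=2


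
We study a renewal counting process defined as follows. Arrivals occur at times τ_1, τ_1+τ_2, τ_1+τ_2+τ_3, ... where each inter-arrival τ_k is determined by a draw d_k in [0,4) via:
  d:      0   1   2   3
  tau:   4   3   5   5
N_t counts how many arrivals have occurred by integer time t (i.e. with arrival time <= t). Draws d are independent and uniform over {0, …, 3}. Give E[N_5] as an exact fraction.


1

Inter-arrival values over d=0..3: [4, 3, 5, 5]
Each d has probability 1/4, so the pmf of τ is: f(3) = 1/4, f(4) = 1/4, f(5) = 1/2
Renewal equation for m(n) = E[N_n]: condition on τ_1 = k (if k <= n, one arrival plus a fresh copy on the remaining n−k steps): m(n) = F(n) + Σ_{k<=n} f(k)·m(n−k), where F(n) = P(τ <= n) and m(0) = 0
m(1) = F(1) = 0
m(2) = F(2) = 0
m(3) = F(3) = 1/4
m(4) = F(4) = 1/2
m(5) = F(5) = 1
E[N_5] = m(5) = 1


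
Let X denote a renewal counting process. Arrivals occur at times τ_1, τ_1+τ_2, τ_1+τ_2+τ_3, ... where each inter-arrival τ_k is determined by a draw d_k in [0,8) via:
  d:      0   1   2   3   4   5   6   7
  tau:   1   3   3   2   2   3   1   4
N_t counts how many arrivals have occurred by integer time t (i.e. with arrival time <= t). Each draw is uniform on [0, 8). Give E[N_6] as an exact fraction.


Inter-arrival values over d=0..7: [1, 3, 3, 2, 2, 3, 1, 4]
Each d has probability 1/8, so the pmf of τ is: f(1) = 1/4, f(2) = 1/4, f(3) = 3/8, f(4) = 1/8
Renewal equation for m(n) = E[N_n]: condition on τ_1 = k (if k <= n, one arrival plus a fresh copy on the remaining n−k steps): m(n) = F(n) + Σ_{k<=n} f(k)·m(n−k), where F(n) = P(τ <= n) and m(0) = 0
m(1) = F(1) = 1/4
m(2) = F(2) + f(1)·m(1) = 1/2 + 1/4·1/4 = 9/16
m(3) = F(3) + f(1)·m(2) + f(2)·m(1) = 7/8 + 1/4·9/16 + 1/4·1/4 = 69/64
m(4) = F(4) + f(1)·m(3) + f(2)·m(2) + f(3)·m(1) = 1 + 1/4·69/64 + 1/4·9/16 + 3/8·1/4 = 385/256
m(5) = F(5) + f(1)·m(4) + f(2)·m(3) + f(3)·m(2) + f(4)·m(1) = 1 + 1/4·385/256 + 1/4·69/64 + 3/8·9/16 + 1/8·1/4 = 1933/1024
m(6) = F(6) + f(1)·m(5) + f(2)·m(4) + f(3)·m(3) + f(4)·m(2) = 1 + 1/4·1933/1024 + 1/4·385/256 + 3/8·69/64 + 1/8·9/16 = 9513/4096
E[N_6] = m(6) = 9513/4096

9513/4096


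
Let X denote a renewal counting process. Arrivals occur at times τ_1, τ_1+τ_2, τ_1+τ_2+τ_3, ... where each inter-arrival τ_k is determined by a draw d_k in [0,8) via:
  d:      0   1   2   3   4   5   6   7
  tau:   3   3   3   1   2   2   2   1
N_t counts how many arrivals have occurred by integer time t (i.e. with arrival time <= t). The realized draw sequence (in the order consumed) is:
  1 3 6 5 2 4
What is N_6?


draw d_1=1: τ_1=3, arrival time A_1=3
draw d_2=3: τ_2=1, arrival time A_2=4
draw d_3=6: τ_3=2, arrival time A_3=6
draw d_4=5: τ_4=2, arrival time A_4=8
draw d_5=2: τ_5=3, arrival time A_5=11
draw d_6=4: τ_6=2, arrival time A_6=13
N_t over t=0..6: 0:0 1:0 2:0 3:1 4:2 5:2 6:3

3


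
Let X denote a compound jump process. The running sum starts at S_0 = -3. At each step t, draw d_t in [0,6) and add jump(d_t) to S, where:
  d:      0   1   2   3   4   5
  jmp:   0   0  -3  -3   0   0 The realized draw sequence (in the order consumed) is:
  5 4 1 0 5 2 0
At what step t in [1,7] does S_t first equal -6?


6

t=0: S=-3, d=5, jump=0, S_1=-3
t=1: S=-3, d=4, jump=0, S_2=-3
t=2: S=-3, d=1, jump=0, S_3=-3
t=3: S=-3, d=0, jump=0, S_4=-3
t=4: S=-3, d=5, jump=0, S_5=-3
t=5: S=-3, d=2, jump=-3, S_6=-6
t=6: S=-6, d=0, jump=0, S_7=-6


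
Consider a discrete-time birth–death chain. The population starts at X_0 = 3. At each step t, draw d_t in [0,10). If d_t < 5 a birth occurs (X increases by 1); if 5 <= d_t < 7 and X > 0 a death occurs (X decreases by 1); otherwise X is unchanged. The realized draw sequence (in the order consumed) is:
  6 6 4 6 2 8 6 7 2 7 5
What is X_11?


1

t=0: X=3, d=6 → death, X_1=2
t=1: X=2, d=6 → death, X_2=1
t=2: X=1, d=4 → birth, X_3=2
t=3: X=2, d=6 → death, X_4=1
t=4: X=1, d=2 → birth, X_5=2
t=5: X=2, d=8 → hold, X_6=2
t=6: X=2, d=6 → death, X_7=1
t=7: X=1, d=7 → hold, X_8=1
t=8: X=1, d=2 → birth, X_9=2
t=9: X=2, d=7 → hold, X_10=2
t=10: X=2, d=5 → death, X_11=1


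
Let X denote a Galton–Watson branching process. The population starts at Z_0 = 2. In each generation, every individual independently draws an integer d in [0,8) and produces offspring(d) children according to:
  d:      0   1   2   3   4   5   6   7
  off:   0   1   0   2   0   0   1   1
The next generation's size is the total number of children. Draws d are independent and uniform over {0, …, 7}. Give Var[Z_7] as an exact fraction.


Outcome values over d=0..7: [0, 1, 0, 2, 0, 0, 1, 1]
Σy = 5, Σy² = 7, M = 8
μ = 5/8 = 5/8,  σ² = 7/8 − (5/8)² = 31/64
V_0 = 0, E_0 = 2
V_1 = 31/64·E_0 + (5/8)²·V_0 = 31/32;  E_1 = 5/4
V_2 = 31/64·E_1 + (5/8)²·V_1 = 2015/2048;  E_2 = 25/32
V_3 = 31/64·E_2 + (5/8)²·V_2 = 99975/131072;  E_3 = 125/256
V_4 = 31/64·E_3 + (5/8)²·V_3 = 4483375/8388608;  E_4 = 625/2048
V_5 = 31/64·E_4 + (5/8)²·V_4 = 191444375/536870912;  E_5 = 3125/16384
V_6 = 31/64·E_5 + (5/8)²·V_5 = 7960509375/34359738368;  E_6 = 15625/131072
V_7 = 31/64·E_6 + (5/8)²·V_6 = 325988734375/2199023255552;  E_7 = 78125/1048576

325988734375/2199023255552


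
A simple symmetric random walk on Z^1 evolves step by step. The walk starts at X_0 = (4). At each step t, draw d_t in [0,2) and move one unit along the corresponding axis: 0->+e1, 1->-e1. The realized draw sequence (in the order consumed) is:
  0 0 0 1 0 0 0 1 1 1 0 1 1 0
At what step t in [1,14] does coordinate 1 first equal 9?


7

t=0: X=(4), d=0 → +e1, X_1=(5)
t=1: X=(5), d=0 → +e1, X_2=(6)
t=2: X=(6), d=0 → +e1, X_3=(7)
t=3: X=(7), d=1 → -e1, X_4=(6)
t=4: X=(6), d=0 → +e1, X_5=(7)
t=5: X=(7), d=0 → +e1, X_6=(8)
t=6: X=(8), d=0 → +e1, X_7=(9)
t=7: X=(9), d=1 → -e1, X_8=(8)
t=8: X=(8), d=1 → -e1, X_9=(7)
t=9: X=(7), d=1 → -e1, X_10=(6)
t=10: X=(6), d=0 → +e1, X_11=(7)
t=11: X=(7), d=1 → -e1, X_12=(6)
t=12: X=(6), d=1 → -e1, X_13=(5)
t=13: X=(5), d=0 → +e1, X_14=(6)


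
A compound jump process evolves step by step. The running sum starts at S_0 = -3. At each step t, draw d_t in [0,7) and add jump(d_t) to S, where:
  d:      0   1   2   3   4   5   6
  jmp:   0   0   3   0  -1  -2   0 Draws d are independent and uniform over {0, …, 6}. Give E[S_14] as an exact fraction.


-3

Outcome values over d=0..6: [0, 0, 3, 0, -1, -2, 0]
Σy = 0, Σy² = 14, M = 7
μ = 0/7 = 0,  σ² = 14/7 − (0)² = 2
E[S_14] = -3 + 14·(0) = -3


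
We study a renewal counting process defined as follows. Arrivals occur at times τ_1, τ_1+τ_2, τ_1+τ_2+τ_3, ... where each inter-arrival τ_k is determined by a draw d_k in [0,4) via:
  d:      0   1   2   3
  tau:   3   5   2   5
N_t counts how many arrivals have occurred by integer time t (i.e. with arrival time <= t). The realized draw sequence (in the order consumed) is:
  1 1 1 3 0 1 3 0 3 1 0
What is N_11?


draw d_1=1: τ_1=5, arrival time A_1=5
draw d_2=1: τ_2=5, arrival time A_2=10
draw d_3=1: τ_3=5, arrival time A_3=15
draw d_4=3: τ_4=5, arrival time A_4=20
draw d_5=0: τ_5=3, arrival time A_5=23
draw d_6=1: τ_6=5, arrival time A_6=28
draw d_7=3: τ_7=5, arrival time A_7=33
draw d_8=0: τ_8=3, arrival time A_8=36
draw d_9=3: τ_9=5, arrival time A_9=41
draw d_10=1: τ_10=5, arrival time A_10=46
draw d_11=0: τ_11=3, arrival time A_11=49
N_t over t=0..11: 0:0 1:0 2:0 3:0 4:0 5:1 6:1 7:1 8:1 9:1 10:2 11:2

2


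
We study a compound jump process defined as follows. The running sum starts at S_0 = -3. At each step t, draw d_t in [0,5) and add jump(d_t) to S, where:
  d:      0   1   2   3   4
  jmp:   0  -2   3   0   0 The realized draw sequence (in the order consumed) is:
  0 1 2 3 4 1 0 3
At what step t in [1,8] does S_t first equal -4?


6

t=0: S=-3, d=0, jump=0, S_1=-3
t=1: S=-3, d=1, jump=-2, S_2=-5
t=2: S=-5, d=2, jump=3, S_3=-2
t=3: S=-2, d=3, jump=0, S_4=-2
t=4: S=-2, d=4, jump=0, S_5=-2
t=5: S=-2, d=1, jump=-2, S_6=-4
t=6: S=-4, d=0, jump=0, S_7=-4
t=7: S=-4, d=3, jump=0, S_8=-4


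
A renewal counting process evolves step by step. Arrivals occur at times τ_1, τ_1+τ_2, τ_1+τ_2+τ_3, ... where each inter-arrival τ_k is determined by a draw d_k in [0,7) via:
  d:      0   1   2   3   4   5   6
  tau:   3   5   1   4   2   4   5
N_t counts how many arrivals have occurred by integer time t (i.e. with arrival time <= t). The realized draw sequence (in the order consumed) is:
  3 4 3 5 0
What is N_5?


1

draw d_1=3: τ_1=4, arrival time A_1=4
draw d_2=4: τ_2=2, arrival time A_2=6
draw d_3=3: τ_3=4, arrival time A_3=10
draw d_4=5: τ_4=4, arrival time A_4=14
draw d_5=0: τ_5=3, arrival time A_5=17
N_t over t=0..5: 0:0 1:0 2:0 3:0 4:1 5:1


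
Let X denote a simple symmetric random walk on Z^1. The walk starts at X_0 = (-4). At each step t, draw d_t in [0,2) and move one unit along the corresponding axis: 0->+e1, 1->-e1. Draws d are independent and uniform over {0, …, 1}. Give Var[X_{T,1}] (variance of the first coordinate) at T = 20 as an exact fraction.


20

Outcome values over d=0..1: [1, -1]
Σy = 0, Σy² = 2, M = 2
μ = 0/2 = 0,  σ² = 2/2 − (0)² = 1
Independent increments: Var[X_20] = 20·σ² = 20·(1) = 20


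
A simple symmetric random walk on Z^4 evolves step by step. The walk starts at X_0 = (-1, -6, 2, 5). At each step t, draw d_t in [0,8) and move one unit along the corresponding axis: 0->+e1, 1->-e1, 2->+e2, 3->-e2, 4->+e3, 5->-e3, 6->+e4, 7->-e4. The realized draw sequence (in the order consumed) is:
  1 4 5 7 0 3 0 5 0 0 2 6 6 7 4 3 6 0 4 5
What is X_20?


(3, -7, 2, 6)

t=0: X=(-1, -6, 2, 5), d=1 → -e1, X_1=(-2, -6, 2, 5)
t=1: X=(-2, -6, 2, 5), d=4 → +e3, X_2=(-2, -6, 3, 5)
t=2: X=(-2, -6, 3, 5), d=5 → -e3, X_3=(-2, -6, 2, 5)
t=3: X=(-2, -6, 2, 5), d=7 → -e4, X_4=(-2, -6, 2, 4)
t=4: X=(-2, -6, 2, 4), d=0 → +e1, X_5=(-1, -6, 2, 4)
t=5: X=(-1, -6, 2, 4), d=3 → -e2, X_6=(-1, -7, 2, 4)
t=6: X=(-1, -7, 2, 4), d=0 → +e1, X_7=(0, -7, 2, 4)
t=7: X=(0, -7, 2, 4), d=5 → -e3, X_8=(0, -7, 1, 4)
t=8: X=(0, -7, 1, 4), d=0 → +e1, X_9=(1, -7, 1, 4)
t=9: X=(1, -7, 1, 4), d=0 → +e1, X_10=(2, -7, 1, 4)
t=10: X=(2, -7, 1, 4), d=2 → +e2, X_11=(2, -6, 1, 4)
t=11: X=(2, -6, 1, 4), d=6 → +e4, X_12=(2, -6, 1, 5)
t=12: X=(2, -6, 1, 5), d=6 → +e4, X_13=(2, -6, 1, 6)
t=13: X=(2, -6, 1, 6), d=7 → -e4, X_14=(2, -6, 1, 5)
t=14: X=(2, -6, 1, 5), d=4 → +e3, X_15=(2, -6, 2, 5)
t=15: X=(2, -6, 2, 5), d=3 → -e2, X_16=(2, -7, 2, 5)
t=16: X=(2, -7, 2, 5), d=6 → +e4, X_17=(2, -7, 2, 6)
t=17: X=(2, -7, 2, 6), d=0 → +e1, X_18=(3, -7, 2, 6)
t=18: X=(3, -7, 2, 6), d=4 → +e3, X_19=(3, -7, 3, 6)
t=19: X=(3, -7, 3, 6), d=5 → -e3, X_20=(3, -7, 2, 6)


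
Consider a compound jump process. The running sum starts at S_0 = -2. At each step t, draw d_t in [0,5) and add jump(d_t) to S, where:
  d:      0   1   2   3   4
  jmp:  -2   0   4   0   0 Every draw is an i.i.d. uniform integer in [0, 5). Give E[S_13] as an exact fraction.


16/5

Outcome values over d=0..4: [-2, 0, 4, 0, 0]
Σy = 2, Σy² = 20, M = 5
μ = 2/5 = 2/5,  σ² = 20/5 − (2/5)² = 96/25
E[S_13] = -2 + 13·(2/5) = 16/5


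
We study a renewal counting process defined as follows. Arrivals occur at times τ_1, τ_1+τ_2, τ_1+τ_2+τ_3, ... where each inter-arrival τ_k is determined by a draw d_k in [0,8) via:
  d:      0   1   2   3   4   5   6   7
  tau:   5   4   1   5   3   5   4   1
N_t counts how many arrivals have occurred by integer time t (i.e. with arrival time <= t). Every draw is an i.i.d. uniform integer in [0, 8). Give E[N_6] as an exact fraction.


Inter-arrival values over d=0..7: [5, 4, 1, 5, 3, 5, 4, 1]
Each d has probability 1/8, so the pmf of τ is: f(1) = 1/4, f(3) = 1/8, f(4) = 1/4, f(5) = 3/8
Renewal equation for m(n) = E[N_n]: condition on τ_1 = k (if k <= n, one arrival plus a fresh copy on the remaining n−k steps): m(n) = F(n) + Σ_{k<=n} f(k)·m(n−k), where F(n) = P(τ <= n) and m(0) = 0
m(1) = F(1) = 1/4
m(2) = F(2) + f(1)·m(1) = 1/4 + 1/4·1/4 = 5/16
m(3) = F(3) + f(1)·m(2) = 3/8 + 1/4·5/16 = 29/64
m(4) = F(4) + f(1)·m(3) + f(3)·m(1) = 5/8 + 1/4·29/64 + 1/8·1/4 = 197/256
m(5) = F(5) + f(1)·m(4) + f(3)·m(2) + f(4)·m(1) = 1 + 1/4·197/256 + 1/8·5/16 + 1/4·1/4 = 1325/1024
m(6) = F(6) + f(1)·m(5) + f(3)·m(3) + f(4)·m(2) + f(5)·m(1) = 1 + 1/4·1325/1024 + 1/8·29/64 + 1/4·5/16 + 3/8·1/4 = 6357/4096
E[N_6] = m(6) = 6357/4096

6357/4096


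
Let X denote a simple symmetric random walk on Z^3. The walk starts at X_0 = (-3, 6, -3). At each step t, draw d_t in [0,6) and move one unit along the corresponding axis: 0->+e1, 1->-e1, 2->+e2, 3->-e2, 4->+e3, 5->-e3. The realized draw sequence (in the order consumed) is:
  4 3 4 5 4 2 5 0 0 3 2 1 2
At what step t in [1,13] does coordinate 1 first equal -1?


t=0: X=(-3, 6, -3), d=4 → +e3, X_1=(-3, 6, -2)
t=1: X=(-3, 6, -2), d=3 → -e2, X_2=(-3, 5, -2)
t=2: X=(-3, 5, -2), d=4 → +e3, X_3=(-3, 5, -1)
t=3: X=(-3, 5, -1), d=5 → -e3, X_4=(-3, 5, -2)
t=4: X=(-3, 5, -2), d=4 → +e3, X_5=(-3, 5, -1)
t=5: X=(-3, 5, -1), d=2 → +e2, X_6=(-3, 6, -1)
t=6: X=(-3, 6, -1), d=5 → -e3, X_7=(-3, 6, -2)
t=7: X=(-3, 6, -2), d=0 → +e1, X_8=(-2, 6, -2)
t=8: X=(-2, 6, -2), d=0 → +e1, X_9=(-1, 6, -2)
t=9: X=(-1, 6, -2), d=3 → -e2, X_10=(-1, 5, -2)
t=10: X=(-1, 5, -2), d=2 → +e2, X_11=(-1, 6, -2)
t=11: X=(-1, 6, -2), d=1 → -e1, X_12=(-2, 6, -2)
t=12: X=(-2, 6, -2), d=2 → +e2, X_13=(-2, 7, -2)

9


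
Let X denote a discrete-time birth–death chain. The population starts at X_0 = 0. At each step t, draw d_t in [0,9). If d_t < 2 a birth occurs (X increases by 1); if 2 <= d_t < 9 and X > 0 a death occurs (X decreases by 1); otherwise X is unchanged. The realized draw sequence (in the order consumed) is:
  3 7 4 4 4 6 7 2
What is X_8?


t=0: X=0, d=3 → hold, X_1=0
t=1: X=0, d=7 → hold, X_2=0
t=2: X=0, d=4 → hold, X_3=0
t=3: X=0, d=4 → hold, X_4=0
t=4: X=0, d=4 → hold, X_5=0
t=5: X=0, d=6 → hold, X_6=0
t=6: X=0, d=7 → hold, X_7=0
t=7: X=0, d=2 → hold, X_8=0

0


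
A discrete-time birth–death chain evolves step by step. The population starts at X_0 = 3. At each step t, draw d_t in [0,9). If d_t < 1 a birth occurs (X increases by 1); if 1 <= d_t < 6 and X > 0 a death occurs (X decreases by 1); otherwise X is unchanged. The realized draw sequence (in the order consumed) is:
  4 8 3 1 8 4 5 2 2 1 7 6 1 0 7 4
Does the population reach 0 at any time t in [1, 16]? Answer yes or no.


t=0: X=3, d=4 → death, X_1=2
t=1: X=2, d=8 → hold, X_2=2
t=2: X=2, d=3 → death, X_3=1
t=3: X=1, d=1 → death, X_4=0
t=4: X=0, d=8 → hold, X_5=0
t=5: X=0, d=4 → hold, X_6=0
t=6: X=0, d=5 → hold, X_7=0
t=7: X=0, d=2 → hold, X_8=0
t=8: X=0, d=2 → hold, X_9=0
t=9: X=0, d=1 → hold, X_10=0
t=10: X=0, d=7 → hold, X_11=0
t=11: X=0, d=6 → hold, X_12=0
t=12: X=0, d=1 → hold, X_13=0
t=13: X=0, d=0 → birth, X_14=1
t=14: X=1, d=7 → hold, X_15=1
t=15: X=1, d=4 → death, X_16=0

yes


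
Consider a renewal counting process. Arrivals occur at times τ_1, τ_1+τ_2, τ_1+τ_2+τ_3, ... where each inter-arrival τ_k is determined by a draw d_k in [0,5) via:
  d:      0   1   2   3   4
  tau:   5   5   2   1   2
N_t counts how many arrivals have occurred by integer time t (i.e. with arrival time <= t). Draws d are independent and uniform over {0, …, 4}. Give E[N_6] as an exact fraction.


28006/15625

Inter-arrival values over d=0..4: [5, 5, 2, 1, 2]
Each d has probability 1/5, so the pmf of τ is: f(1) = 1/5, f(2) = 2/5, f(5) = 2/5
Renewal equation for m(n) = E[N_n]: condition on τ_1 = k (if k <= n, one arrival plus a fresh copy on the remaining n−k steps): m(n) = F(n) + Σ_{k<=n} f(k)·m(n−k), where F(n) = P(τ <= n) and m(0) = 0
m(1) = F(1) = 1/5
m(2) = F(2) + f(1)·m(1) = 3/5 + 1/5·1/5 = 16/25
m(3) = F(3) + f(1)·m(2) + f(2)·m(1) = 3/5 + 1/5·16/25 + 2/5·1/5 = 101/125
m(4) = F(4) + f(1)·m(3) + f(2)·m(2) = 3/5 + 1/5·101/125 + 2/5·16/25 = 636/625
m(5) = F(5) + f(1)·m(4) + f(2)·m(3) = 1 + 1/5·636/625 + 2/5·101/125 = 4771/3125
m(6) = F(6) + f(1)·m(5) + f(2)·m(4) + f(5)·m(1) = 1 + 1/5·4771/3125 + 2/5·636/625 + 2/5·1/5 = 28006/15625
E[N_6] = m(6) = 28006/15625


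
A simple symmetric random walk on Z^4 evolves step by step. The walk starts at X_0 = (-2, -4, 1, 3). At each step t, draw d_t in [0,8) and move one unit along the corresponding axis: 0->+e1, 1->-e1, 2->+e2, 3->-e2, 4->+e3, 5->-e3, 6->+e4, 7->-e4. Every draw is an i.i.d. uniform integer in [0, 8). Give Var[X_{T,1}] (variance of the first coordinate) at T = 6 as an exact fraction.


Outcome values over d=0..7: [1, -1, 0, 0, 0, 0, 0, 0]
Σy = 0, Σy² = 2, M = 8
μ = 0/8 = 0,  σ² = 2/8 − (0)² = 1/4
Independent increments: Var[X_6] = 6·σ² = 6·(1/4) = 3/2

3/2


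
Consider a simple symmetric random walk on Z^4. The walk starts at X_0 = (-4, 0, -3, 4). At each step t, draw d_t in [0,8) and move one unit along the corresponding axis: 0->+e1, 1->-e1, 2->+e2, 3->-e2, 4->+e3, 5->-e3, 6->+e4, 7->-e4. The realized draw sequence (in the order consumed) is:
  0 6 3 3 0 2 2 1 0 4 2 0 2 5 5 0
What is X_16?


t=0: X=(-4, 0, -3, 4), d=0 → +e1, X_1=(-3, 0, -3, 4)
t=1: X=(-3, 0, -3, 4), d=6 → +e4, X_2=(-3, 0, -3, 5)
t=2: X=(-3, 0, -3, 5), d=3 → -e2, X_3=(-3, -1, -3, 5)
t=3: X=(-3, -1, -3, 5), d=3 → -e2, X_4=(-3, -2, -3, 5)
t=4: X=(-3, -2, -3, 5), d=0 → +e1, X_5=(-2, -2, -3, 5)
t=5: X=(-2, -2, -3, 5), d=2 → +e2, X_6=(-2, -1, -3, 5)
t=6: X=(-2, -1, -3, 5), d=2 → +e2, X_7=(-2, 0, -3, 5)
t=7: X=(-2, 0, -3, 5), d=1 → -e1, X_8=(-3, 0, -3, 5)
t=8: X=(-3, 0, -3, 5), d=0 → +e1, X_9=(-2, 0, -3, 5)
t=9: X=(-2, 0, -3, 5), d=4 → +e3, X_10=(-2, 0, -2, 5)
t=10: X=(-2, 0, -2, 5), d=2 → +e2, X_11=(-2, 1, -2, 5)
t=11: X=(-2, 1, -2, 5), d=0 → +e1, X_12=(-1, 1, -2, 5)
t=12: X=(-1, 1, -2, 5), d=2 → +e2, X_13=(-1, 2, -2, 5)
t=13: X=(-1, 2, -2, 5), d=5 → -e3, X_14=(-1, 2, -3, 5)
t=14: X=(-1, 2, -3, 5), d=5 → -e3, X_15=(-1, 2, -4, 5)
t=15: X=(-1, 2, -4, 5), d=0 → +e1, X_16=(0, 2, -4, 5)

(0, 2, -4, 5)


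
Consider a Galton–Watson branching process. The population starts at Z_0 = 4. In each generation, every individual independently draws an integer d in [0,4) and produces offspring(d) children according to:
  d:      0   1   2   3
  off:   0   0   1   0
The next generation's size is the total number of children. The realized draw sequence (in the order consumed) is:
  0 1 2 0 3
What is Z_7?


0

gen 0: Z_0=4, draws=[0, 1, 2, 0], offspring=[0, 0, 1, 0], Z_1=1
gen 1: Z_1=1, draws=[3], offspring=[0], Z_2=0
gen 2: Z_2=0, draws=[], offspring=[], Z_3=0
gen 3: Z_3=0, draws=[], offspring=[], Z_4=0
gen 4: Z_4=0, draws=[], offspring=[], Z_5=0
gen 5: Z_5=0, draws=[], offspring=[], Z_6=0
gen 6: Z_6=0, draws=[], offspring=[], Z_7=0


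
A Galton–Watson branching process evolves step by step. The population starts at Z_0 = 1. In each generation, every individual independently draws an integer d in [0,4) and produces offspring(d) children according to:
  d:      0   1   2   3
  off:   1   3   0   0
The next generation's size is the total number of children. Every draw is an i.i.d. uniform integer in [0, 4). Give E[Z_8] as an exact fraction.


1

Outcome values over d=0..3: [1, 3, 0, 0]
Σy = 4, Σy² = 10, M = 4
μ = 4/4 = 1,  σ² = 10/4 − (1)² = 3/2
E[Z_0] = 1
E[Z_1] = 1·E[Z_0] = 1
E[Z_2] = 1·E[Z_1] = 1
E[Z_3] = 1·E[Z_2] = 1
E[Z_4] = 1·E[Z_3] = 1
E[Z_5] = 1·E[Z_4] = 1
E[Z_6] = 1·E[Z_5] = 1
E[Z_7] = 1·E[Z_6] = 1
E[Z_8] = 1·E[Z_7] = 1


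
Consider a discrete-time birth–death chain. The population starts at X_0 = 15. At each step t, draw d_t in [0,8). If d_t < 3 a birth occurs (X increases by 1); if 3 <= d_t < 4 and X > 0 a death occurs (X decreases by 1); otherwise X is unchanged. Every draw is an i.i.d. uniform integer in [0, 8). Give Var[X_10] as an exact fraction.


35/8

X can drop by at most 1 per step and X_0 = 15 > T = 10, so X_t >= 15 − t >= 5 > 0 for every t <= 10: the floor at 0 (the 'and X > 0' condition) never binds. Hence X_10 = X_0 + Σ_{t<10} Y_t with i.i.d. increments Y_t = y(d_t) ∈ {+1, −1, 0}.
Outcome values over d=0..7: [1, 1, 1, -1, 0, 0, 0, 0]
Σy = 2, Σy² = 4, M = 8
μ = 2/8 = 1/4,  σ² = 4/8 − (1/4)² = 7/16
Independent increments: Var[X_10] = 10·σ² = 10·(7/16) = 35/8


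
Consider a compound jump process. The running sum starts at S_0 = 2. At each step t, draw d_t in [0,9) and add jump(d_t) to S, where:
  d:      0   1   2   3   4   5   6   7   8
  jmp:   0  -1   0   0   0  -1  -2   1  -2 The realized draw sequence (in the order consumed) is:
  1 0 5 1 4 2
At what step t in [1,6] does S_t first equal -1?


t=0: S=2, d=1, jump=-1, S_1=1
t=1: S=1, d=0, jump=0, S_2=1
t=2: S=1, d=5, jump=-1, S_3=0
t=3: S=0, d=1, jump=-1, S_4=-1
t=4: S=-1, d=4, jump=0, S_5=-1
t=5: S=-1, d=2, jump=0, S_6=-1

4


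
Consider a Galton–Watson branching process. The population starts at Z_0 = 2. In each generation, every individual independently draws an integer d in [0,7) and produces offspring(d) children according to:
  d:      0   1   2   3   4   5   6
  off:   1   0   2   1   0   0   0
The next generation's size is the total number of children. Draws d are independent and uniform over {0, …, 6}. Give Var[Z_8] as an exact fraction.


1618530467840/33232930569601

Outcome values over d=0..6: [1, 0, 2, 1, 0, 0, 0]
Σy = 4, Σy² = 6, M = 7
μ = 4/7 = 4/7,  σ² = 6/7 − (4/7)² = 26/49
V_0 = 0, E_0 = 2
V_1 = 26/49·E_0 + (4/7)²·V_0 = 52/49;  E_1 = 8/7
V_2 = 26/49·E_1 + (4/7)²·V_1 = 2288/2401;  E_2 = 32/49
V_3 = 26/49·E_2 + (4/7)²·V_2 = 77376/117649;  E_3 = 128/343
V_4 = 26/49·E_3 + (4/7)²·V_3 = 2379520/5764801;  E_4 = 512/2401
V_5 = 26/49·E_4 + (4/7)²·V_4 = 70034432/282475249;  E_5 = 2048/16807
V_6 = 26/49·E_5 + (4/7)²·V_5 = 2015490048/13841287201;  E_6 = 8192/117649
V_7 = 26/49·E_6 + (4/7)²·V_6 = 57306136576/678223072849;  E_7 = 32768/823543
V_8 = 26/49·E_7 + (4/7)²·V_7 = 1618530467840/33232930569601;  E_8 = 131072/5764801


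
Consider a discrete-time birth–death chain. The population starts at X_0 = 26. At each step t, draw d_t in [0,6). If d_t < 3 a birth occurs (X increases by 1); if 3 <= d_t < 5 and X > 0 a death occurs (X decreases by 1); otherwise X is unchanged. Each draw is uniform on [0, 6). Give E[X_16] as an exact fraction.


86/3

X can drop by at most 1 per step and X_0 = 26 > T = 16, so X_t >= 26 − t >= 10 > 0 for every t <= 16: the floor at 0 (the 'and X > 0' condition) never binds. Hence X_16 = X_0 + Σ_{t<16} Y_t with i.i.d. increments Y_t = y(d_t) ∈ {+1, −1, 0}.
Outcome values over d=0..5: [1, 1, 1, -1, -1, 0]
Σy = 1, Σy² = 5, M = 6
μ = 1/6 = 1/6,  σ² = 5/6 − (1/6)² = 29/36
E[X_16] = 26 + 16·(1/6) = 86/3


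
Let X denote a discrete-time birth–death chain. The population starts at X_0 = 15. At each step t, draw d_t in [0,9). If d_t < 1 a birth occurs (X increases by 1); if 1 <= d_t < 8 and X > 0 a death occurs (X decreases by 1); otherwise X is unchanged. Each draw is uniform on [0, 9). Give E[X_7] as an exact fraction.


31/3

X can drop by at most 1 per step and X_0 = 15 > T = 7, so X_t >= 15 − t >= 8 > 0 for every t <= 7: the floor at 0 (the 'and X > 0' condition) never binds. Hence X_7 = X_0 + Σ_{t<7} Y_t with i.i.d. increments Y_t = y(d_t) ∈ {+1, −1, 0}.
Outcome values over d=0..8: [1, -1, -1, -1, -1, -1, -1, -1, 0]
Σy = -6, Σy² = 8, M = 9
μ = -6/9 = -2/3,  σ² = 8/9 − (-2/3)² = 4/9
E[X_7] = 15 + 7·(-2/3) = 31/3


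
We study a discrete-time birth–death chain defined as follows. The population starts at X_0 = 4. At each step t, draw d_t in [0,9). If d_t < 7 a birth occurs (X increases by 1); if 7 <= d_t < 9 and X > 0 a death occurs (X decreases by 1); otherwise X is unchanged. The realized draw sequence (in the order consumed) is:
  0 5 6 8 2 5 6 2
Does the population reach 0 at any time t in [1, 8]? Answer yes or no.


t=0: X=4, d=0 → birth, X_1=5
t=1: X=5, d=5 → birth, X_2=6
t=2: X=6, d=6 → birth, X_3=7
t=3: X=7, d=8 → death, X_4=6
t=4: X=6, d=2 → birth, X_5=7
t=5: X=7, d=5 → birth, X_6=8
t=6: X=8, d=6 → birth, X_7=9
t=7: X=9, d=2 → birth, X_8=10

no


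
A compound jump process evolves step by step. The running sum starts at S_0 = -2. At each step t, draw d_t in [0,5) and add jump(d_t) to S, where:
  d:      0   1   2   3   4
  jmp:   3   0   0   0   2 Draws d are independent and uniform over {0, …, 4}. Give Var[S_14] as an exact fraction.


Outcome values over d=0..4: [3, 0, 0, 0, 2]
Σy = 5, Σy² = 13, M = 5
μ = 5/5 = 1,  σ² = 13/5 − (1)² = 8/5
Independent increments: Var[S_14] = 14·σ² = 14·(8/5) = 112/5

112/5


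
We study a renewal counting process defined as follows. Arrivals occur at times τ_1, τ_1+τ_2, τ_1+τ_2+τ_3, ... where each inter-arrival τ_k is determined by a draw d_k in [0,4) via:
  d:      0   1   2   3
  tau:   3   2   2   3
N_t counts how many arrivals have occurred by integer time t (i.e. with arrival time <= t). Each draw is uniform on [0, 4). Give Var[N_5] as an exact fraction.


3/16

Inter-arrival values over d=0..3: [3, 2, 2, 3]
Each d has probability 1/4, so the pmf of τ is: f(2) = 1/2, f(3) = 1/2
Let p_n(j) = P(N_n = j), with p_0 = [1]. Condition on τ_1: p_n(0) = P(τ > n), and for j >= 1, p_n(j) = Σ_{k<=n} f(k)·p_{n−k}(j−1)
p_1 = [1]  (j = 0)
p_2 = [1/2, 1/2]  (j = 0..1)
p_3 = [0, 1]  (j = 0..1)
p_4 = [0, 3/4, 1/4]  (j = 0..2)
p_5 = [0, 1/4, 3/4]  (j = 0..2)
E[N_5] = Σ j·p_5(j) = 7/4;  E[N_5²] = Σ j²·p_5(j) = 13/4
Var[N_5] = 13/4 − (7/4)² = 3/16


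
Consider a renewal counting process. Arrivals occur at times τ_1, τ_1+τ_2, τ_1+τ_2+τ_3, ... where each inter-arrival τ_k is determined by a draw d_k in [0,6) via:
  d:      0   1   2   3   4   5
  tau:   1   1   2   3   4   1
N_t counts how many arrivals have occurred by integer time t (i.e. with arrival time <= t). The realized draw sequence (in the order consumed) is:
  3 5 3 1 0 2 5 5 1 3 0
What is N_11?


draw d_1=3: τ_1=3, arrival time A_1=3
draw d_2=5: τ_2=1, arrival time A_2=4
draw d_3=3: τ_3=3, arrival time A_3=7
draw d_4=1: τ_4=1, arrival time A_4=8
draw d_5=0: τ_5=1, arrival time A_5=9
draw d_6=2: τ_6=2, arrival time A_6=11
draw d_7=5: τ_7=1, arrival time A_7=12
draw d_8=5: τ_8=1, arrival time A_8=13
draw d_9=1: τ_9=1, arrival time A_9=14
draw d_10=3: τ_10=3, arrival time A_10=17
draw d_11=0: τ_11=1, arrival time A_11=18
N_t over t=0..11: 0:0 1:0 2:0 3:1 4:2 5:2 6:2 7:3 8:4 9:5 10:5 11:6

6


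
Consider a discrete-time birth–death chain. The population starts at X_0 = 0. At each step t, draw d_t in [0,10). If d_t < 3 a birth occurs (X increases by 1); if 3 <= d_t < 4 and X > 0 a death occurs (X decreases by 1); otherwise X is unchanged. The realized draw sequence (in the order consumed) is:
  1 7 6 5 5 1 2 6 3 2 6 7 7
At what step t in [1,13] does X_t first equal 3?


t=0: X=0, d=1 → birth, X_1=1
t=1: X=1, d=7 → hold, X_2=1
t=2: X=1, d=6 → hold, X_3=1
t=3: X=1, d=5 → hold, X_4=1
t=4: X=1, d=5 → hold, X_5=1
t=5: X=1, d=1 → birth, X_6=2
t=6: X=2, d=2 → birth, X_7=3
t=7: X=3, d=6 → hold, X_8=3
t=8: X=3, d=3 → death, X_9=2
t=9: X=2, d=2 → birth, X_10=3
t=10: X=3, d=6 → hold, X_11=3
t=11: X=3, d=7 → hold, X_12=3
t=12: X=3, d=7 → hold, X_13=3

7


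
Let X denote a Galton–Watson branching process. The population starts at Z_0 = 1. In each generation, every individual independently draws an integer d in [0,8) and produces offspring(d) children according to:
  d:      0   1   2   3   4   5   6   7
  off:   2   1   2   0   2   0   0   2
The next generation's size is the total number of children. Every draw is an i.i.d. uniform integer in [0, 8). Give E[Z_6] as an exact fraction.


Outcome values over d=0..7: [2, 1, 2, 0, 2, 0, 0, 2]
Σy = 9, Σy² = 17, M = 8
μ = 9/8 = 9/8,  σ² = 17/8 − (9/8)² = 55/64
E[Z_0] = 1
E[Z_1] = 9/8·E[Z_0] = 9/8
E[Z_2] = 9/8·E[Z_1] = 81/64
E[Z_3] = 9/8·E[Z_2] = 729/512
E[Z_4] = 9/8·E[Z_3] = 6561/4096
E[Z_5] = 9/8·E[Z_4] = 59049/32768
E[Z_6] = 9/8·E[Z_5] = 531441/262144

531441/262144


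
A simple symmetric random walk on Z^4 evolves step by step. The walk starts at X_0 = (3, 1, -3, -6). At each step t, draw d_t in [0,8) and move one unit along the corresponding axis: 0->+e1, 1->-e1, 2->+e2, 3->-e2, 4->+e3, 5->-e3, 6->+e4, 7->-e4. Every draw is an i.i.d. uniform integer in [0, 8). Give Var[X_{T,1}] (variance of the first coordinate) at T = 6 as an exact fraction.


Outcome values over d=0..7: [1, -1, 0, 0, 0, 0, 0, 0]
Σy = 0, Σy² = 2, M = 8
μ = 0/8 = 0,  σ² = 2/8 − (0)² = 1/4
Independent increments: Var[X_6] = 6·σ² = 6·(1/4) = 3/2

3/2


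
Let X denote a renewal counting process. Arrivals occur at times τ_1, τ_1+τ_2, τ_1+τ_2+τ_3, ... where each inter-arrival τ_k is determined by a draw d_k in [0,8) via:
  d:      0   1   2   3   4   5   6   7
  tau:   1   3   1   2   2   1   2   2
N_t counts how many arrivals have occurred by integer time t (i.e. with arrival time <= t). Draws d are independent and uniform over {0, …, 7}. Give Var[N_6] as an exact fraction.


Inter-arrival values over d=0..7: [1, 3, 1, 2, 2, 1, 2, 2]
Each d has probability 1/8, so the pmf of τ is: f(1) = 3/8, f(2) = 1/2, f(3) = 1/8
Let p_n(j) = P(N_n = j), with p_0 = [1]. Condition on τ_1: p_n(0) = P(τ > n), and for j >= 1, p_n(j) = Σ_{k<=n} f(k)·p_{n−k}(j−1)
p_1 = [5/8, 3/8]  (j = 0..1)
p_2 = [1/8, 47/64, 9/64]  (j = 0..2)
p_3 = [0, 31/64, 237/512, 27/512]  (j = 0..3)
p_4 = [0, 9/64, 305/512, 999/4096, 81/4096]  (j = 0..4)
p_5 = [0, 1/64, 99/256, 1935/4096, 3861/32768, 243/32768]  (j = 0..5)
p_6 = [0, 0, 35/256, 2051/4096, 10017/32768, 14175/262144, 729/262144]  (j = 0..6)
E[N_6] = Σ j·p_6(j) = 861265/262144;  E[N_6²] = Σ j²·p_6(j) = 2987531/262144
Var[N_6] = 2987531/262144 − (861265/262144)² = 41385926239/68719476736

41385926239/68719476736


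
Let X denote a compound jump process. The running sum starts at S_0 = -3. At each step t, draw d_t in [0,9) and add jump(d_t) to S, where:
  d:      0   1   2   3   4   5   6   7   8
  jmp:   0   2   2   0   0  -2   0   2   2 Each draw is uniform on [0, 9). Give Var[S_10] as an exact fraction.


Outcome values over d=0..8: [0, 2, 2, 0, 0, -2, 0, 2, 2]
Σy = 6, Σy² = 20, M = 9
μ = 6/9 = 2/3,  σ² = 20/9 − (2/3)² = 16/9
Independent increments: Var[S_10] = 10·σ² = 10·(16/9) = 160/9

160/9


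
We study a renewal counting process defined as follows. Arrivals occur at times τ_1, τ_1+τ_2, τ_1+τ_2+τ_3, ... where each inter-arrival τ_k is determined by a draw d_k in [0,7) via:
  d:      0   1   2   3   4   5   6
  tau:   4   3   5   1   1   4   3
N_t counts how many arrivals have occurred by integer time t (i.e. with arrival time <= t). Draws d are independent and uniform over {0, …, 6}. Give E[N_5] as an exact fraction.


Inter-arrival values over d=0..6: [4, 3, 5, 1, 1, 4, 3]
Each d has probability 1/7, so the pmf of τ is: f(1) = 2/7, f(3) = 2/7, f(4) = 2/7, f(5) = 1/7
Renewal equation for m(n) = E[N_n]: condition on τ_1 = k (if k <= n, one arrival plus a fresh copy on the remaining n−k steps): m(n) = F(n) + Σ_{k<=n} f(k)·m(n−k), where F(n) = P(τ <= n) and m(0) = 0
m(1) = F(1) = 2/7
m(2) = F(2) + f(1)·m(1) = 2/7 + 2/7·2/7 = 18/49
m(3) = F(3) + f(1)·m(2) = 4/7 + 2/7·18/49 = 232/343
m(4) = F(4) + f(1)·m(3) + f(3)·m(1) = 6/7 + 2/7·232/343 + 2/7·2/7 = 2718/2401
m(5) = F(5) + f(1)·m(4) + f(3)·m(2) + f(4)·m(1) = 1 + 2/7·2718/2401 + 2/7·18/49 + 2/7·2/7 = 25379/16807
E[N_5] = m(5) = 25379/16807

25379/16807


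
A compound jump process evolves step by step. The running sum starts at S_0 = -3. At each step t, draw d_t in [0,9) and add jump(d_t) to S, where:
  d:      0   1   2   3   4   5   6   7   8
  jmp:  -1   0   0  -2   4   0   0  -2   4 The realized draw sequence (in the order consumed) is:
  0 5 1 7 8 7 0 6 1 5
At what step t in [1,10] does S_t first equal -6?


4

t=0: S=-3, d=0, jump=-1, S_1=-4
t=1: S=-4, d=5, jump=0, S_2=-4
t=2: S=-4, d=1, jump=0, S_3=-4
t=3: S=-4, d=7, jump=-2, S_4=-6
t=4: S=-6, d=8, jump=4, S_5=-2
t=5: S=-2, d=7, jump=-2, S_6=-4
t=6: S=-4, d=0, jump=-1, S_7=-5
t=7: S=-5, d=6, jump=0, S_8=-5
t=8: S=-5, d=1, jump=0, S_9=-5
t=9: S=-5, d=5, jump=0, S_10=-5


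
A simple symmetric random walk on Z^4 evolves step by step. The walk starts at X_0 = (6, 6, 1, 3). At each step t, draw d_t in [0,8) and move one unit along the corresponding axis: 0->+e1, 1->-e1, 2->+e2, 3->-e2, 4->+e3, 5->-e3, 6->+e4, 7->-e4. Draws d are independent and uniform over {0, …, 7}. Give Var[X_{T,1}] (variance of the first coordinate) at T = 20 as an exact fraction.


5

Outcome values over d=0..7: [1, -1, 0, 0, 0, 0, 0, 0]
Σy = 0, Σy² = 2, M = 8
μ = 0/8 = 0,  σ² = 2/8 − (0)² = 1/4
Independent increments: Var[X_20] = 20·σ² = 20·(1/4) = 5


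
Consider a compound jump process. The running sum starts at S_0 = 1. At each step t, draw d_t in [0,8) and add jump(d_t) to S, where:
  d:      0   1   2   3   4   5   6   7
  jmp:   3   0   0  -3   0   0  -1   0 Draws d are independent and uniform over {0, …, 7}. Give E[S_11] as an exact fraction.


-3/8

Outcome values over d=0..7: [3, 0, 0, -3, 0, 0, -1, 0]
Σy = -1, Σy² = 19, M = 8
μ = -1/8 = -1/8,  σ² = 19/8 − (-1/8)² = 151/64
E[S_11] = 1 + 11·(-1/8) = -3/8


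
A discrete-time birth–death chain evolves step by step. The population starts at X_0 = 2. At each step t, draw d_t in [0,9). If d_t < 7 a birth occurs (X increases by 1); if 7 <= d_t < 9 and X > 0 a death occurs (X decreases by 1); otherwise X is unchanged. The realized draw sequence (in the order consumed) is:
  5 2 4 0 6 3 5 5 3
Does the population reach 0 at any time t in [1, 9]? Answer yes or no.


no

t=0: X=2, d=5 → birth, X_1=3
t=1: X=3, d=2 → birth, X_2=4
t=2: X=4, d=4 → birth, X_3=5
t=3: X=5, d=0 → birth, X_4=6
t=4: X=6, d=6 → birth, X_5=7
t=5: X=7, d=3 → birth, X_6=8
t=6: X=8, d=5 → birth, X_7=9
t=7: X=9, d=5 → birth, X_8=10
t=8: X=10, d=3 → birth, X_9=11


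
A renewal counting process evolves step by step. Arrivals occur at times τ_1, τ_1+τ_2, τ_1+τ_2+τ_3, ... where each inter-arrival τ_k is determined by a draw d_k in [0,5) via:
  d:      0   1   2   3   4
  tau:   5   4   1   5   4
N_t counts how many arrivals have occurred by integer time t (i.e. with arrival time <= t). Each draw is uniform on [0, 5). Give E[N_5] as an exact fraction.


Inter-arrival values over d=0..4: [5, 4, 1, 5, 4]
Each d has probability 1/5, so the pmf of τ is: f(1) = 1/5, f(4) = 2/5, f(5) = 2/5
Renewal equation for m(n) = E[N_n]: condition on τ_1 = k (if k <= n, one arrival plus a fresh copy on the remaining n−k steps): m(n) = F(n) + Σ_{k<=n} f(k)·m(n−k), where F(n) = P(τ <= n) and m(0) = 0
m(1) = F(1) = 1/5
m(2) = F(2) + f(1)·m(1) = 1/5 + 1/5·1/5 = 6/25
m(3) = F(3) + f(1)·m(2) = 1/5 + 1/5·6/25 = 31/125
m(4) = F(4) + f(1)·m(3) = 3/5 + 1/5·31/125 = 406/625
m(5) = F(5) + f(1)·m(4) + f(4)·m(1) = 1 + 1/5·406/625 + 2/5·1/5 = 3781/3125
E[N_5] = m(5) = 3781/3125

3781/3125


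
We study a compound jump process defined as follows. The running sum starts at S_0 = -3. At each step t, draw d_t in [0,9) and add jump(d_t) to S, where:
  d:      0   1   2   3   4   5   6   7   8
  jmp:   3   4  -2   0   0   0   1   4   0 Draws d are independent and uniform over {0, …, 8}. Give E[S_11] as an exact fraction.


83/9

Outcome values over d=0..8: [3, 4, -2, 0, 0, 0, 1, 4, 0]
Σy = 10, Σy² = 46, M = 9
μ = 10/9 = 10/9,  σ² = 46/9 − (10/9)² = 314/81
E[S_11] = -3 + 11·(10/9) = 83/9


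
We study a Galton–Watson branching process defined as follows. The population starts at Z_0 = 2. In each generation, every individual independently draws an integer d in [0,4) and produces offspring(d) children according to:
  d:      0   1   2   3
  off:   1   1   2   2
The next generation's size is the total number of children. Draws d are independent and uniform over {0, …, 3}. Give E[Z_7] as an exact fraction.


Outcome values over d=0..3: [1, 1, 2, 2]
Σy = 6, Σy² = 10, M = 4
μ = 6/4 = 3/2,  σ² = 10/4 − (3/2)² = 1/4
E[Z_0] = 2
E[Z_1] = 3/2·E[Z_0] = 3
E[Z_2] = 3/2·E[Z_1] = 9/2
E[Z_3] = 3/2·E[Z_2] = 27/4
E[Z_4] = 3/2·E[Z_3] = 81/8
E[Z_5] = 3/2·E[Z_4] = 243/16
E[Z_6] = 3/2·E[Z_5] = 729/32
E[Z_7] = 3/2·E[Z_6] = 2187/64

2187/64


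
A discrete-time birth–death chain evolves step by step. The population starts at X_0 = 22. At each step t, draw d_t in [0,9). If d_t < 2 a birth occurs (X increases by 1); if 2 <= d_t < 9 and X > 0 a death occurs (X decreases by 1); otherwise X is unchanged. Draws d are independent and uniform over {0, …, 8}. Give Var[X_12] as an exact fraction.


X can drop by at most 1 per step and X_0 = 22 > T = 12, so X_t >= 22 − t >= 10 > 0 for every t <= 12: the floor at 0 (the 'and X > 0' condition) never binds. Hence X_12 = X_0 + Σ_{t<12} Y_t with i.i.d. increments Y_t = y(d_t) ∈ {+1, −1, 0}.
Outcome values over d=0..8: [1, 1, -1, -1, -1, -1, -1, -1, -1]
Σy = -5, Σy² = 9, M = 9
μ = -5/9 = -5/9,  σ² = 9/9 − (-5/9)² = 56/81
Independent increments: Var[X_12] = 12·σ² = 12·(56/81) = 224/27

224/27


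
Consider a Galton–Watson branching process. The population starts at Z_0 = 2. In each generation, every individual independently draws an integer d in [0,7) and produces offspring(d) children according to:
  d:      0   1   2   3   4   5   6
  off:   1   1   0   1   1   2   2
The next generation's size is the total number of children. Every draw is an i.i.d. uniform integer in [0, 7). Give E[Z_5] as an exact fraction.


65536/16807

Outcome values over d=0..6: [1, 1, 0, 1, 1, 2, 2]
Σy = 8, Σy² = 12, M = 7
μ = 8/7 = 8/7,  σ² = 12/7 − (8/7)² = 20/49
E[Z_0] = 2
E[Z_1] = 8/7·E[Z_0] = 16/7
E[Z_2] = 8/7·E[Z_1] = 128/49
E[Z_3] = 8/7·E[Z_2] = 1024/343
E[Z_4] = 8/7·E[Z_3] = 8192/2401
E[Z_5] = 8/7·E[Z_4] = 65536/16807


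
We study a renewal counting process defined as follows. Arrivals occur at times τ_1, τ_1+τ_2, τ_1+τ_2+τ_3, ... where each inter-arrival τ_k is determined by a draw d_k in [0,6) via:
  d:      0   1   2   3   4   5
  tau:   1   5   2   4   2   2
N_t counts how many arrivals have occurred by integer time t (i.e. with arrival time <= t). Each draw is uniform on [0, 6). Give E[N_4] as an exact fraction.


1717/1296

Inter-arrival values over d=0..5: [1, 5, 2, 4, 2, 2]
Each d has probability 1/6, so the pmf of τ is: f(1) = 1/6, f(2) = 1/2, f(4) = 1/6, f(5) = 1/6
Renewal equation for m(n) = E[N_n]: condition on τ_1 = k (if k <= n, one arrival plus a fresh copy on the remaining n−k steps): m(n) = F(n) + Σ_{k<=n} f(k)·m(n−k), where F(n) = P(τ <= n) and m(0) = 0
m(1) = F(1) = 1/6
m(2) = F(2) + f(1)·m(1) = 2/3 + 1/6·1/6 = 25/36
m(3) = F(3) + f(1)·m(2) + f(2)·m(1) = 2/3 + 1/6·25/36 + 1/2·1/6 = 187/216
m(4) = F(4) + f(1)·m(3) + f(2)·m(2) = 5/6 + 1/6·187/216 + 1/2·25/36 = 1717/1296
E[N_4] = m(4) = 1717/1296


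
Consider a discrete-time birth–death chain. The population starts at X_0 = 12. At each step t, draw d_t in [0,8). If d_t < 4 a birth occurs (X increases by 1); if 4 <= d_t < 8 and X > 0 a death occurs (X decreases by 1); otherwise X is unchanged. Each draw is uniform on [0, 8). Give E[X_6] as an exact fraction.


12

X can drop by at most 1 per step and X_0 = 12 > T = 6, so X_t >= 12 − t >= 6 > 0 for every t <= 6: the floor at 0 (the 'and X > 0' condition) never binds. Hence X_6 = X_0 + Σ_{t<6} Y_t with i.i.d. increments Y_t = y(d_t) ∈ {+1, −1, 0}.
Outcome values over d=0..7: [1, 1, 1, 1, -1, -1, -1, -1]
Σy = 0, Σy² = 8, M = 8
μ = 0/8 = 0,  σ² = 8/8 − (0)² = 1
E[X_6] = 12 + 6·(0) = 12
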